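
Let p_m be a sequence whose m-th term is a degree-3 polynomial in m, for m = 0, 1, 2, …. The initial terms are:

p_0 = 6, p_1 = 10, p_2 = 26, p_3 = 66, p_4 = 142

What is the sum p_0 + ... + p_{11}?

8916

1st diffs: 4, 16, 40, 76.
2nd diffs: 12, 24, 36.
3rd diffs: 12, 12 (constant).
So p_m = 2m^3 + 2m + 6.
Continuing: …, 266, 450, 706, 1046, …, p_{11} = 2690.
Summing m = 0..11 (12 terms) gives 8916.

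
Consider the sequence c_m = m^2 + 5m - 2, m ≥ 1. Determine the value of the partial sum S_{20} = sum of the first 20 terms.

Over m = 1..20: Σm = 210, Σm² = 2870.
Total = (1)·2870 + (5)·210 + (-2)·20 = 3880.

3880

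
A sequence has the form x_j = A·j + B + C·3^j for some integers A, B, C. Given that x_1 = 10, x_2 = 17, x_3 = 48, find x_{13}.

The three given values yield: A + B + 3C = 10; 2A + B + 9C = 17; 3A + B + 27C = 48.
Subtracting the first from the second: A + 6C = 7.
Subtracting the second from the third: A + 18C = 31.
Solving: C = 2, A = -5, then B = 9.
Hence x_{13} = -5·13 + 9 + 2·1594323 = 3188590.

3188590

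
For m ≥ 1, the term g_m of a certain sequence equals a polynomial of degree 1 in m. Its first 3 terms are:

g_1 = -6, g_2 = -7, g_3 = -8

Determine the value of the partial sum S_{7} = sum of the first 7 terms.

-63

1st diffs: -1, -1 (constant).
So g_m = -m - 5.
Continuing: -9, -10, -11, -12.
Summing m = 1..7 (7 terms) gives -63.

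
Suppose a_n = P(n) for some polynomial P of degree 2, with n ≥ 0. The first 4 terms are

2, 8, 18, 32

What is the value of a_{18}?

722

1st diffs: 6, 10, 14.
2nd diffs: 4, 4 (constant).
Newton forward-difference form: a_n = 2 + 6·C(n,1) + 4·C(n,2).
At n = 18: n = 18, so a_{18} = 2 + 108 + 612 = 722.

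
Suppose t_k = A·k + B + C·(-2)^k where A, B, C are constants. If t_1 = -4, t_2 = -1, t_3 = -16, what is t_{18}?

262091

The three given values yield: A + B - 2C = -4; 2A + B + 4C = -1; 3A + B - 8C = -16.
Subtracting the first from the second: A + 6C = 3.
Subtracting the second from the third: A - 12C = -15.
Solving: C = 1, A = -3, then B = 1.
So t_k = -3·k + 1 + 1·(-2)^k; at k=18 this is 262091.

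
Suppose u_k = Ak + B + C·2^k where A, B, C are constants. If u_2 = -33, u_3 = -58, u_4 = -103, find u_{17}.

-655448

At k = 2, 3, 4: 2A + B + 4C = -33; 3A + B + 8C = -58; 4A + B + 16C = -103.
Subtracting the first from the second: A + 4C = -25.
Subtracting the second from the third: A + 8C = -45.
Solving: C = -5, A = -5, then B = -3.
Therefore u_{17} = -85 + (-3) + (-5)·131072 = -655448.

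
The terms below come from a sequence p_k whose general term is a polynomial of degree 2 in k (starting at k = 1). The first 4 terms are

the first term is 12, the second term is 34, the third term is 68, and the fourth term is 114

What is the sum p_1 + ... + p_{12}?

1st diffs: 22, 34, 46.
2nd diffs: 12, 12 (constant).
Newton forward-difference form: p_k = 12 + 22·C(k-1,1) + 12·C(k-1,2).
Continuing: …, 172, 242, 324, 418, …, p_{12} = 914.
Summing k = 1..12 (12 terms) gives 4236.

4236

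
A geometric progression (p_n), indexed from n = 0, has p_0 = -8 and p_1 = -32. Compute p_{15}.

Common ratio r = 4.
p_n = (-8)·4^(n-0).
p_{15} = (-8)·4^15 = -8589934592.

-8589934592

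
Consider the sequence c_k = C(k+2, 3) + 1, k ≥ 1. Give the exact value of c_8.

121

C(10, 3) = 120, so c_8 = 121.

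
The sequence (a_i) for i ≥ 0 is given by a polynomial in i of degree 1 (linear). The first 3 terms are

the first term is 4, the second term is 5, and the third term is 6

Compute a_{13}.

1st diffs: 1, 1 (constant).
So a_i = i + 4.
Evaluating at i = 13 gives a_{13} = 17.

17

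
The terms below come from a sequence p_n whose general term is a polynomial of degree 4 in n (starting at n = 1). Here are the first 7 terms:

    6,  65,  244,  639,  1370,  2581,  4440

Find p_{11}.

22556

1st diffs: 59, 179, 395, 731, 1211, 1859.
2nd diffs: 120, 216, 336, 480, 648.
3rd diffs: 96, 120, 144, 168.
4th diffs: 24, 24, 24 (constant).
Newton forward-difference form: p_n = 6 + 59·C(n-1,1) + 120·C(n-1,2) + 96·C(n-1,3) + 24·C(n-1,4).
At n = 11: n-1 = 10, so p_{11} = 6 + 590 + 5400 + 11520 + 5040 = 22556.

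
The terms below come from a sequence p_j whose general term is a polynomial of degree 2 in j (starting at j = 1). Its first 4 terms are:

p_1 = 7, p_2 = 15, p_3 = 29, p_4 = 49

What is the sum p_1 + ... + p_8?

616

1st diffs: 8, 14, 20.
2nd diffs: 6, 6 (constant).
So p_j = 3j^2 - j + 5.
Continuing: 75, 107, 145, 189.
Summing j = 1..8 (8 terms) gives 616.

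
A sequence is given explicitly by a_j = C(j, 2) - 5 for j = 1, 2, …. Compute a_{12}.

C(12, 2) = 66, so a_{12} = 61.

61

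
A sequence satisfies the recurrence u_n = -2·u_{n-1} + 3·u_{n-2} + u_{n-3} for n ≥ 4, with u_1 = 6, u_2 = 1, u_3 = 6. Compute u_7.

178

Step forward from the initial values:
u_4 = -3  u_5 = 25  u_6 = -53  u_7 = 178.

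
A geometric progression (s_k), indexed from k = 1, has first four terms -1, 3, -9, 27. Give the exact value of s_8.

2187

Common ratio r = -3.
s_k = (-1)·(-3)^(k-1).
s_8 = (-1)·(-3)^7 = 2187.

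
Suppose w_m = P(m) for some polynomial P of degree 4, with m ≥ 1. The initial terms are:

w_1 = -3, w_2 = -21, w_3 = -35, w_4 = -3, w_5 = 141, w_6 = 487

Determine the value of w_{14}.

29247

1st diffs: -18, -14, 32, 144, 346.
2nd diffs: 4, 46, 112, 202.
3rd diffs: 42, 66, 90.
4th diffs: 24, 24 (constant).
So w_m = m^4 - 3m^3 - 5m^2 + 3m + 1.
Evaluating at m = 14 gives w_{14} = 29247.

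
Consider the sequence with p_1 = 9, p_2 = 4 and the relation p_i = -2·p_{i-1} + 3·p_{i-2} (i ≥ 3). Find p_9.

8209

Applying the relation repeatedly:
p_3 = 19;  p_4 = -26;  p_5 = 109;  p_6 = -296;  p_7 = 919;  p_8 = -2726;  p_9 = 8209.
(Characteristic roots are 1 and -3.)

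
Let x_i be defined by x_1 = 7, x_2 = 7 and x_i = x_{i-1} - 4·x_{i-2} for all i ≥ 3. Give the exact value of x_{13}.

-29309

x_3 = -21; x_4 = -49; x_5 = 35; …; x_{10} = 2135; x_{11} = 6923; x_{12} = -1617; x_{13} = -29309.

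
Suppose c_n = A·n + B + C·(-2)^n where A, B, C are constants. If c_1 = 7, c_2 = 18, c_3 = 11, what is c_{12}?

The three given values yield: A + B - 2C = 7; 2A + B + 4C = 18; 3A + B - 8C = 11.
Subtracting the first from the second: A + 6C = 11.
Subtracting the second from the third: A - 12C = -7.
Solving: C = 1, A = 5, then B = 4.
Hence c_{12} = 5·12 + 4 + 1·4096 = 4160.

4160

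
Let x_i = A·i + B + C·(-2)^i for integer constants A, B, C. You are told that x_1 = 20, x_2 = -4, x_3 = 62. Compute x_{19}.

The three given values yield: A + B - 2C = 20; 2A + B + 4C = -4; 3A + B - 8C = 62.
Subtracting the first from the second: A + 6C = -24.
Subtracting the second from the third: A - 12C = 66.
Solving: C = -5, A = 6, then B = 4.
So x_i = 6·i + 4 + (-5)·(-2)^i; at i=19 this is 2621558.

2621558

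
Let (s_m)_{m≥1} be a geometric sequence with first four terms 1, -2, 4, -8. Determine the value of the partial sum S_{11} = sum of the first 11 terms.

683

Common ratio r = -2.
s_m = 1·(-2)^(m-1).
S = 1·((-2)^11 - 1)/(-2 - 1) = 1·(-2048 - 1)/(-3) = 683.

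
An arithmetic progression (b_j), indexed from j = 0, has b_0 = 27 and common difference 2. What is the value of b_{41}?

b_j = 27 + (j - 0)·2.
b_{41} = 27 + 41·2 = 109.

109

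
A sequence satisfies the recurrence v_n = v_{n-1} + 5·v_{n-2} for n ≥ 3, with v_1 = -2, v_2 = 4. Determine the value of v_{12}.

8574

Step forward from the initial values:
v_3 = -6, v_4 = 14, v_5 = -16, v_6 = 54, v_7 = -26, v_8 = 244, v_9 = 114, v_{10} = 1334, v_{11} = 1904, v_{12} = 8574.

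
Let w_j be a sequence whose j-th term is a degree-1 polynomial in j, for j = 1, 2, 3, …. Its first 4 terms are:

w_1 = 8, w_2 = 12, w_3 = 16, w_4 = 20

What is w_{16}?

68

1st diffs: 4, 4, 4 (constant).
So w_j = 4j + 4.
Evaluating at j = 16 gives w_{16} = 68.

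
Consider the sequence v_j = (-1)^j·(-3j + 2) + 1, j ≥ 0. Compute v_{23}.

68

(-1)^23 = -1; -3j + 2 at j=23 is -67; so v_{23} = 68.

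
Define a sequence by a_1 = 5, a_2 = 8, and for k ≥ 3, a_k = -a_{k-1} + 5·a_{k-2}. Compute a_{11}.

Iterate the recurrence:
a_3 = 17  a_4 = 23  a_5 = 62  a_6 = 53  a_7 = 257  a_8 = 8  a_9 = 1277  a_{10} = -1237  a_{11} = 7622.

7622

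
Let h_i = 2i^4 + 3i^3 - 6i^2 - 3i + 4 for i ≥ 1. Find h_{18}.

h_{18} = 2·18^4 + 3·18^3 - 6·18^2 - 3·18 + 4 = 225454.

225454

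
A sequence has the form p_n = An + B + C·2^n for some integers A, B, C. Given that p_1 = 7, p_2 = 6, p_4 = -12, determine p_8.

-480

Plug in n = 1, 2, 4: A + B + 2C = 7; 2A + B + 4C = 6; 4A + B + 16C = -12.
Subtracting the first from the second: A + 2C = -1.
Subtracting the second from the third: 2A + 12C = -18.
Solving: C = -2, A = 3, then B = 8.
Therefore p_8 = 24 + 8 + (-2)·256 = -480.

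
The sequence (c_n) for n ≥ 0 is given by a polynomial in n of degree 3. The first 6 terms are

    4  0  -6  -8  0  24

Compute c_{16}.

1st diffs: -4, -6, -2, 8, 24.
2nd diffs: -2, 4, 10, 16.
3rd diffs: 6, 6, 6 (constant).
So c_n = n^3 - 4n^2 - n + 4.
Evaluating at n = 16 gives c_{16} = 3060.

3060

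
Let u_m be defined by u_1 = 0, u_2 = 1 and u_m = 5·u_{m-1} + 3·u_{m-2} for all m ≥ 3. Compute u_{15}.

4232057765

Applying the relation repeatedly:
u_3 = 5, u_4 = 28, u_5 = 155, …, u_{12} = 24871243, u_{13} = 137821040, u_{14} = 763718929, u_{15} = 4232057765.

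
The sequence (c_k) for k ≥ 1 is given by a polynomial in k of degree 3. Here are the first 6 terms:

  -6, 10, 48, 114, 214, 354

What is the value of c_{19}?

8544

1st diffs: 16, 38, 66, 100, 140.
2nd diffs: 22, 28, 34, 40.
3rd diffs: 6, 6, 6 (constant).
Newton forward-difference form: c_k = -6 + 16·C(k-1,1) + 22·C(k-1,2) + 6·C(k-1,3).
At k = 19: k-1 = 18, so c_{19} = -6 + 288 + 3366 + 4896 = 8544.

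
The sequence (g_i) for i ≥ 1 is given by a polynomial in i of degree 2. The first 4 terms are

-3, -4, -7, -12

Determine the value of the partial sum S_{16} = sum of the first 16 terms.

1st diffs: -1, -3, -5.
2nd diffs: -2, -2 (constant).
Newton forward-difference form: g_i = -3 + (-1)·C(i-1,1) + (-2)·C(i-1,2).
Continuing: …, -19, -28, -39, -52, …, g_{16} = -228.
Summing i = 1..16 (16 terms) gives -1288.

-1288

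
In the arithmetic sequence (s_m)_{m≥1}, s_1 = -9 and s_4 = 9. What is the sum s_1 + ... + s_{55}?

Common difference d = (9 - (-9)) / (4 - 1) = 6.
s_m = -9 + (m - 1)·6.
s_{55} = 315; S = 55·(-9 + 315)/2 = 8415.

8415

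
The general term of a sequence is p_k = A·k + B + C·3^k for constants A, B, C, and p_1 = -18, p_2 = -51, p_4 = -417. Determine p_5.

At k = 1, 2, 4: A + B + 3C = -18; 2A + B + 9C = -51; 4A + B + 81C = -417.
Subtracting the first from the second: A + 6C = -33.
Subtracting the second from the third: 2A + 72C = -366.
Solving: C = -5, A = -3, then B = 0.
So p_k = -3·k + 0 + (-5)·3^k; at k=5 this is -1230.

-1230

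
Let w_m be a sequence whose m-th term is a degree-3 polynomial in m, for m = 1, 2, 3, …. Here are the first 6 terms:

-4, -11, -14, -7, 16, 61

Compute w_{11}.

826

1st diffs: -7, -3, 7, 23, 45.
2nd diffs: 4, 10, 16, 22.
3rd diffs: 6, 6, 6 (constant).
Newton forward-difference form: w_m = -4 + (-7)·C(m-1,1) + 4·C(m-1,2) + 6·C(m-1,3).
At m = 11: m-1 = 10, so w_{11} = -4 - 70 + 180 + 720 = 826.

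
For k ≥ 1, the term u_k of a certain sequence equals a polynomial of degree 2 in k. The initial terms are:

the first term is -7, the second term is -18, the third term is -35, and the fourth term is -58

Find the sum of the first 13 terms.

1st diffs: -11, -17, -23.
2nd diffs: -6, -6 (constant).
Newton forward-difference form: u_k = -7 + (-11)·C(k-1,1) + (-6)·C(k-1,2).
Continuing: …, -87, -122, -163, -210, …, u_{13} = -535.
Summing k = 1..13 (13 terms) gives -2665.

-2665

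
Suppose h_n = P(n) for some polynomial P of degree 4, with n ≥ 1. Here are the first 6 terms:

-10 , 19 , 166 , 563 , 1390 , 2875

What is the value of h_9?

14278

1st diffs: 29, 147, 397, 827, 1485.
2nd diffs: 118, 250, 430, 658.
3rd diffs: 132, 180, 228.
4th diffs: 48, 48 (constant).
Newton forward-difference form: h_n = -10 + 29·C(n-1,1) + 118·C(n-1,2) + 132·C(n-1,3) + 48·C(n-1,4).
At n = 9: n-1 = 8, so h_9 = -10 + 232 + 3304 + 7392 + 3360 = 14278.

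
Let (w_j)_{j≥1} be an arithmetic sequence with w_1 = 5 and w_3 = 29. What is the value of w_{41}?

485

Common difference d = (29 - 5) / (3 - 1) = 12.
w_j = 5 + (j - 1)·12.
w_{41} = 5 + 40·12 = 485.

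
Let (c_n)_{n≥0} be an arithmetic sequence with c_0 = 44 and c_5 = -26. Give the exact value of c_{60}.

Common difference d = (-26 - 44) / (5 - 0) = -14.
c_n = 44 + (n - 0)·(-14).
c_{60} = 44 + 60·(-14) = -796.

-796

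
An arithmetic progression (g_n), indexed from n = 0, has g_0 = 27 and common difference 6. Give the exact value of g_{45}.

g_n = 27 + (n - 0)·6.
g_{45} = 27 + 45·6 = 297.

297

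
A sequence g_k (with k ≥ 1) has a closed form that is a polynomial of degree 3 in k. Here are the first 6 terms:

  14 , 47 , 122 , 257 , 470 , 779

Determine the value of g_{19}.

21722

1st diffs: 33, 75, 135, 213, 309.
2nd diffs: 42, 60, 78, 96.
3rd diffs: 18, 18, 18 (constant).
So g_k = 3k^3 + 3k^2 + 3k + 5.
Evaluating at k = 19 gives g_{19} = 21722.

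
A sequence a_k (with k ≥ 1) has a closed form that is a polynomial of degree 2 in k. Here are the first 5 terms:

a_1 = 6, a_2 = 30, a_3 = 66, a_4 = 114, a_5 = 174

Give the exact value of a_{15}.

1st diffs: 24, 36, 48, 60.
2nd diffs: 12, 12, 12 (constant).
So a_k = 6k^2 + 6k - 6.
Evaluating at k = 15 gives a_{15} = 1434.

1434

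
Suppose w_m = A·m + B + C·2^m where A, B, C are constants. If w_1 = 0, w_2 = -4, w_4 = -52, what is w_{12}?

Plug in m = 1, 2, 4: A + B + 2C = 0; 2A + B + 4C = -4; 4A + B + 16C = -52.
Subtracting the first from the second: A + 2C = -4.
Subtracting the second from the third: 2A + 12C = -48.
Solving: C = -5, A = 6, then B = 4.
Hence w_{12} = 6·12 + 4 + (-5)·4096 = -20404.

-20404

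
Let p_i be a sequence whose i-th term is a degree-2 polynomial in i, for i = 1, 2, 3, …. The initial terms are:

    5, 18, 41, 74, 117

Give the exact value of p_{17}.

1413

1st diffs: 13, 23, 33, 43.
2nd diffs: 10, 10, 10 (constant).
Newton forward-difference form: p_i = 5 + 13·C(i-1,1) + 10·C(i-1,2).
At i = 17: i-1 = 16, so p_{17} = 5 + 208 + 1200 = 1413.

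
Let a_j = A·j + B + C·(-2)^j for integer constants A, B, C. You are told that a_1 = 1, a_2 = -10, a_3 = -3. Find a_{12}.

At j = 1, 2, 3: A + B - 2C = 1; 2A + B + 4C = -10; 3A + B - 8C = -3.
Subtracting the first from the second: A + 6C = -11.
Subtracting the second from the third: A - 12C = 7.
Solving: C = -1, A = -5, then B = 4.
Therefore a_{12} = -60 + 4 + (-1)·4096 = -4152.

-4152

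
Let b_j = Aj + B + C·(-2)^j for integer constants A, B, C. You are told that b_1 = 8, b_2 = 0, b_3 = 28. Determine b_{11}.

4140

At j = 1, 2, 3: A + B - 2C = 8; 2A + B + 4C = 0; 3A + B - 8C = 28.
Subtracting the first from the second: A + 6C = -8.
Subtracting the second from the third: A - 12C = 28.
Solving: C = -2, A = 4, then B = 0.
So b_j = 4·j + 0 + (-2)·(-2)^j; at j=11 this is 4140.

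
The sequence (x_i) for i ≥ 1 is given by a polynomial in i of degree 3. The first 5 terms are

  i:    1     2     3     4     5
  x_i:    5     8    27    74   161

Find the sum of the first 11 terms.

1st diffs: 3, 19, 47, 87.
2nd diffs: 16, 28, 40.
3rd diffs: 12, 12 (constant).
Newton forward-difference form: x_i = 5 + 3·C(i-1,1) + 16·C(i-1,2) + 12·C(i-1,3).
Continuing: …, 300, 503, 782, 1149, …, x_{11} = 2195.
Summing i = 1..11 (11 terms) gives 6820.

6820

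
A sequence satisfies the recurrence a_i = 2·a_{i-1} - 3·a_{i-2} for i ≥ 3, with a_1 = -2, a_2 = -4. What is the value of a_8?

Iterate the recurrence:
a_3 = -2; a_4 = 8; a_5 = 22; a_6 = 20; a_7 = -26; a_8 = -112.

-112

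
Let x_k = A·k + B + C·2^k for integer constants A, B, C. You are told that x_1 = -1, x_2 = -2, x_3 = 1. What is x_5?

39

Plug in k = 1, 2, 3: A + B + 2C = -1; 2A + B + 4C = -2; 3A + B + 8C = 1.
Subtracting the first from the second: A + 2C = -1.
Subtracting the second from the third: A + 4C = 3.
Solving: C = 2, A = -5, then B = 0.
So x_k = -5·k + 0 + 2·2^k; at k=5 this is 39.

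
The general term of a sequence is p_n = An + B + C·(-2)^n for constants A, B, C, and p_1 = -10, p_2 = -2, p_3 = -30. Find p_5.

Write the equations: A + B - 2C = -10; 2A + B + 4C = -2; 3A + B - 8C = -30.
Subtracting the first from the second: A + 6C = 8.
Subtracting the second from the third: A - 12C = -28.
Solving: C = 2, A = -4, then B = -2.
So p_n = -4·n + (-2) + 2·(-2)^n; at n=5 this is -86.

-86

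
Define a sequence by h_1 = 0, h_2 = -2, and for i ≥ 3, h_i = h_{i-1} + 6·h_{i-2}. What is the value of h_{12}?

Iterate the recurrence:
h_3 = -2  h_4 = -14  h_5 = -26  h_6 = -110  h_7 = -266  h_8 = -926  h_9 = -2522  h_{10} = -8078  h_{11} = -23210  h_{12} = -71678.
(Characteristic roots are 3 and -2.)

-71678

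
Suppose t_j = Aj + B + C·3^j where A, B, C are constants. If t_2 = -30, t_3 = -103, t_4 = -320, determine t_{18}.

-1549681966

Write the equations: 2A + B + 9C = -30; 3A + B + 27C = -103; 4A + B + 81C = -320.
Subtracting the first from the second: A + 18C = -73.
Subtracting the second from the third: A + 54C = -217.
Solving: C = -4, A = -1, then B = 8.
Therefore t_{18} = -18 + 8 + (-4)·387420489 = -1549681966.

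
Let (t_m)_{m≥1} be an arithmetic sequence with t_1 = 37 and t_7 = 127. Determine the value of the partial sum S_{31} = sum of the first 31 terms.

8122

Common difference d = (127 - 37) / (7 - 1) = 15.
t_m = 37 + (m - 1)·15.
t_{31} = 487; S = 31·(37 + 487)/2 = 8122.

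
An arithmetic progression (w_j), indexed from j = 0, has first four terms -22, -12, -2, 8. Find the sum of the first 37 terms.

5846

Common difference d = 10.
w_j = -22 + (j - 0)·10.
w_{36} = 338; S = 37·(-22 + 338)/2 = 5846.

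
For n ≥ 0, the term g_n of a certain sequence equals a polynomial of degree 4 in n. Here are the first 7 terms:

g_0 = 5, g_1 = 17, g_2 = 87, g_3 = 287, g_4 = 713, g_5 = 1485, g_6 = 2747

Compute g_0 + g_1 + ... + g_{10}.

45133

1st diffs: 12, 70, 200, 426, 772, 1262.
2nd diffs: 58, 130, 226, 346, 490.
3rd diffs: 72, 96, 120, 144.
4th diffs: 24, 24, 24 (constant).
Newton forward-difference form: g_n = 5 + 12·C(n,1) + 58·C(n,2) + 72·C(n,3) + 24·C(n,4).
Continuing: 4667, 7437, 11273, 16415.
Summing n = 0..10 (11 terms) gives 45133.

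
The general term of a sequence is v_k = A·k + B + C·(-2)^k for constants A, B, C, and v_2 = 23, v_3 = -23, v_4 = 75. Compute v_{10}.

At k = 2, 3, 4: 2A + B + 4C = 23; 3A + B - 8C = -23; 4A + B + 16C = 75.
Subtracting the first from the second: A - 12C = -46.
Subtracting the second from the third: A + 24C = 98.
Solving: C = 4, A = 2, then B = 3.
So v_k = 2·k + 3 + 4·(-2)^k; at k=10 this is 4119.

4119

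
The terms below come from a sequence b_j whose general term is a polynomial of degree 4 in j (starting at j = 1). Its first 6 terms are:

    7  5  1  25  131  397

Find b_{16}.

1st diffs: -2, -4, 24, 106, 266.
2nd diffs: -2, 28, 82, 160.
3rd diffs: 30, 54, 78.
4th diffs: 24, 24 (constant).
Newton forward-difference form: b_j = 7 + (-2)·C(j-1,1) + (-2)·C(j-1,2) + 30·C(j-1,3) + 24·C(j-1,4).
At j = 16: j-1 = 15, so b_{16} = 7 - 30 - 210 + 13650 + 32760 = 46177.

46177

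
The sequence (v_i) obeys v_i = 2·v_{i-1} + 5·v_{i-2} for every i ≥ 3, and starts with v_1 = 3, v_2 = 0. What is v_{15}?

29978115

Iterate the recurrence:
v_3 = 15;  v_4 = 30;  v_5 = 135;  …;  v_{12} = 730230;  v_{13} = 2519535;  v_{14} = 8690220;  v_{15} = 29978115.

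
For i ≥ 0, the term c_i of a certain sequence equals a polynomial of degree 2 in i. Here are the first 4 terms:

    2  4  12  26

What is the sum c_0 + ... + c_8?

1st diffs: 2, 8, 14.
2nd diffs: 6, 6 (constant).
Newton forward-difference form: c_i = 2 + 2·C(i,1) + 6·C(i,2).
Continuing: …, 46, 72, 104, 142, …, c_8 = 186.
Summing i = 0..8 (9 terms) gives 594.

594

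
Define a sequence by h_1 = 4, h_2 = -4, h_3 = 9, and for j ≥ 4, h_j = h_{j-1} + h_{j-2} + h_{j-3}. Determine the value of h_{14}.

Iterate the recurrence:
h_4 = 9  h_5 = 14  h_6 = 32  …  h_{11} = 633  h_{12} = 1165  h_{13} = 2142  h_{14} = 3940.

3940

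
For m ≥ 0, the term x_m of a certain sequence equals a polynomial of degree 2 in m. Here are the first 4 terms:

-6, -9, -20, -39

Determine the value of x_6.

-144

1st diffs: -3, -11, -19.
2nd diffs: -8, -8 (constant).
Newton forward-difference form: x_m = -6 + (-3)·C(m,1) + (-8)·C(m,2).
At m = 6: m = 6, so x_6 = -6 - 18 - 120 = -144.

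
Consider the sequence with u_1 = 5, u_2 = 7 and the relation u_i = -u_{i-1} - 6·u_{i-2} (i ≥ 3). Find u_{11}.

Step forward from the initial values:
u_3 = -37; u_4 = -5; u_5 = 227; u_6 = -197; u_7 = -1165; u_8 = 2347; u_9 = 4643; u_{10} = -18725; u_{11} = -9133.

-9133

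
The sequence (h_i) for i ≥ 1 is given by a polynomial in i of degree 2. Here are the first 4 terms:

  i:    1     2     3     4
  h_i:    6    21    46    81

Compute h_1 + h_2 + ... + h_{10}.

1935

1st diffs: 15, 25, 35.
2nd diffs: 10, 10 (constant).
Newton forward-difference form: h_i = 6 + 15·C(i-1,1) + 10·C(i-1,2).
Continuing: …, 126, 181, 246, 321, …, h_{10} = 501.
Summing i = 1..10 (10 terms) gives 1935.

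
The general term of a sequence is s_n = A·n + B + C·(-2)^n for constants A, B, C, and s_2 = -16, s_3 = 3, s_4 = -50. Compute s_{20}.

-2097250

The three given values yield: 2A + B + 4C = -16; 3A + B - 8C = 3; 4A + B + 16C = -50.
Subtracting the first from the second: A - 12C = 19.
Subtracting the second from the third: A + 24C = -53.
Solving: C = -2, A = -5, then B = 2.
Hence s_{20} = -5·20 + 2 + (-2)·1048576 = -2097250.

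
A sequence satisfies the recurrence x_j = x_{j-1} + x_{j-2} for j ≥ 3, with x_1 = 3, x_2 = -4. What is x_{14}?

Step forward from the initial values:
x_3 = -1, x_4 = -5, x_5 = -6, …, x_{11} = -118, x_{12} = -191, x_{13} = -309, x_{14} = -500.

-500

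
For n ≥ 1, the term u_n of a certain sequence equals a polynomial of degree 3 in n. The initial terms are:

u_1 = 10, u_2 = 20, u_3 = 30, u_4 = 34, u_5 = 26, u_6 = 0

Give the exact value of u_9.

-246

1st diffs: 10, 10, 4, -8, -26.
2nd diffs: 0, -6, -12, -18.
3rd diffs: -6, -6, -6 (constant).
So u_n = -n^3 + 6n^2 - n + 6.
Evaluating at n = 9 gives u_9 = -246.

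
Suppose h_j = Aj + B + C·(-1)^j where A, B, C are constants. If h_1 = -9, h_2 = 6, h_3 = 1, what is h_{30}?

146

At j = 1, 2, 3: A + B - C = -9; 2A + B + C = 6; 3A + B - C = 1.
Subtracting the first from the second: A + 2C = 15.
Subtracting the second from the third: A - 2C = -5.
Solving: C = 5, A = 5, then B = -9.
Hence h_{30} = 5·30 + (-9) + 5·1 = 146.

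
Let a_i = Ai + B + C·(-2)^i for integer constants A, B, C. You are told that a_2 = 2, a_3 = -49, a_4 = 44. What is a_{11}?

Write the equations: 2A + B + 4C = 2; 3A + B - 8C = -49; 4A + B + 16C = 44.
Subtracting the first from the second: A - 12C = -51.
Subtracting the second from the third: A + 24C = 93.
Solving: C = 4, A = -3, then B = -8.
So a_i = -3·i + (-8) + 4·(-2)^i; at i=11 this is -8233.

-8233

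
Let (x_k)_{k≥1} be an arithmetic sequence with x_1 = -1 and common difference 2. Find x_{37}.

x_k = -1 + (k - 1)·2.
x_{37} = -1 + 36·2 = 71.

71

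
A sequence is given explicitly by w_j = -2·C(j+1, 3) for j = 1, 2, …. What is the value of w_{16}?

C(17, 3) = 680, so w_{16} = -1360.

-1360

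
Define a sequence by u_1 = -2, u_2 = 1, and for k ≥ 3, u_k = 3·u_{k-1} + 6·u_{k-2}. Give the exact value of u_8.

Applying the relation repeatedly:
u_3 = -9, u_4 = -21, u_5 = -117, u_6 = -477, u_7 = -2133, u_8 = -9261.

-9261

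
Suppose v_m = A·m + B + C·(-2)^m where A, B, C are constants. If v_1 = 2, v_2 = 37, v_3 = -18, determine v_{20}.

At m = 1, 2, 3: A + B - 2C = 2; 2A + B + 4C = 37; 3A + B - 8C = -18.
Subtracting the first from the second: A + 6C = 35.
Subtracting the second from the third: A - 12C = -55.
Solving: C = 5, A = 5, then B = 7.
So v_m = 5·m + 7 + 5·(-2)^m; at m=20 this is 5242987.

5242987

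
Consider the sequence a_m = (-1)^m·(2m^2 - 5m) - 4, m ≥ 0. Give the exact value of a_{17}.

(-1)^17 = -1; 2m^2 - 5m at m=17 is 493; so a_{17} = -497.

-497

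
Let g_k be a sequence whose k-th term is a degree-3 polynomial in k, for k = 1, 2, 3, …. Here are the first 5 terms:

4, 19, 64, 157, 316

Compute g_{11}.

3664

1st diffs: 15, 45, 93, 159.
2nd diffs: 30, 48, 66.
3rd diffs: 18, 18 (constant).
Newton forward-difference form: g_k = 4 + 15·C(k-1,1) + 30·C(k-1,2) + 18·C(k-1,3).
At k = 11: k-1 = 10, so g_{11} = 4 + 150 + 1350 + 2160 = 3664.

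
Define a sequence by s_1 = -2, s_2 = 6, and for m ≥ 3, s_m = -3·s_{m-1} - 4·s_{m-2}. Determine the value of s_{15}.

48950

Applying the relation repeatedly:
s_3 = -10  s_4 = 6  s_5 = 22  …  s_{12} = 4230  s_{13} = -362  s_{14} = -15834  s_{15} = 48950.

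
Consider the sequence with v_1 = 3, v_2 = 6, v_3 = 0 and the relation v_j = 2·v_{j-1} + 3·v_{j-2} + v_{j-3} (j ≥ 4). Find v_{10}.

Step forward from the initial values:
v_4 = 21;  v_5 = 48;  v_6 = 159;  v_7 = 483;  v_8 = 1491;  v_9 = 4590;  v_{10} = 14136.

14136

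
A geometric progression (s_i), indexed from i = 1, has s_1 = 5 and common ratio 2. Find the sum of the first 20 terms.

s_i = 5·2^(i-1).
S = 5·(2^20 - 1)/(2 - 1) = 5·(1048576 - 1)/(1) = 5242875.

5242875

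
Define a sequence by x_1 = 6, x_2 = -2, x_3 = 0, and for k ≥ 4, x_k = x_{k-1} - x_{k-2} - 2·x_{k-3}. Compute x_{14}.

x_4 = -10;  x_5 = -6;  x_6 = 4;  …;  x_{11} = -174;  x_{12} = -76;  x_{13} = 294;  x_{14} = 718.

718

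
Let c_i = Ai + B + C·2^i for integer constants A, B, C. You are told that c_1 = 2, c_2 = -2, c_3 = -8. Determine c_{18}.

-262174

Write the equations: A + B + 2C = 2; 2A + B + 4C = -2; 3A + B + 8C = -8.
Subtracting the first from the second: A + 2C = -4.
Subtracting the second from the third: A + 4C = -6.
Solving: C = -1, A = -2, then B = 6.
Therefore c_{18} = -36 + 6 + (-1)·262144 = -262174.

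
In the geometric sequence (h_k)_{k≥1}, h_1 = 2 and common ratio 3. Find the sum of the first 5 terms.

h_k = 2·3^(k-1).
S = 2·(3^5 - 1)/(3 - 1) = 2·(243 - 1)/(2) = 242.

242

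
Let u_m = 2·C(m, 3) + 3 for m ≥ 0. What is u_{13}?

C(13, 3) = 286, so u_{13} = 575.

575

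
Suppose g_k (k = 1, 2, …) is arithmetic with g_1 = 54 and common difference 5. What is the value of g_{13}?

g_k = 54 + (k - 1)·5.
g_{13} = 54 + 12·5 = 114.

114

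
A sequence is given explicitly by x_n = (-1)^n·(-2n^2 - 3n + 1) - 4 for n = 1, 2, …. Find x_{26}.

-1433

(-1)^26 = 1; -2n^2 - 3n + 1 at n=26 is -1429; so x_{26} = -1433.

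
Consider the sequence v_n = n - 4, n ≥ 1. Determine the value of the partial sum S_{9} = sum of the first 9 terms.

9

Over n = 1..9: Σn = 45.
Total = (1)·45 + (-4)·9 = 9.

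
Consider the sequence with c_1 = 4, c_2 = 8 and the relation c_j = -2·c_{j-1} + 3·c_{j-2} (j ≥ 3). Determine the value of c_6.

248

Applying the relation repeatedly:
c_3 = -4  c_4 = 32  c_5 = -76  c_6 = 248.
(Characteristic roots are 1 and -3.)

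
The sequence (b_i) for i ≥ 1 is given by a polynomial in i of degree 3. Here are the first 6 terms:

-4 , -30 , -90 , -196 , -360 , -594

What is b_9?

-1836

1st diffs: -26, -60, -106, -164, -234.
2nd diffs: -34, -46, -58, -70.
3rd diffs: -12, -12, -12 (constant).
Newton forward-difference form: b_i = -4 + (-26)·C(i-1,1) + (-34)·C(i-1,2) + (-12)·C(i-1,3).
At i = 9: i-1 = 8, so b_9 = -4 - 208 - 952 - 672 = -1836.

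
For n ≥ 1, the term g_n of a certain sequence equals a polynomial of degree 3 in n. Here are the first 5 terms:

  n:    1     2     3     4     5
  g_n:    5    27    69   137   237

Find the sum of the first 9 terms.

1st diffs: 22, 42, 68, 100.
2nd diffs: 20, 26, 32.
3rd diffs: 6, 6 (constant).
Newton forward-difference form: g_n = 5 + 22·C(n-1,1) + 20·C(n-1,2) + 6·C(n-1,3).
Continuing: 375, 557, 789, 1077.
Summing n = 1..9 (9 terms) gives 3273.

3273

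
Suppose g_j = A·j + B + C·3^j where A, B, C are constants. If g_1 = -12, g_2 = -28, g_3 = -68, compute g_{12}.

At j = 1, 2, 3: A + B + 3C = -12; 2A + B + 9C = -28; 3A + B + 27C = -68.
Subtracting the first from the second: A + 6C = -16.
Subtracting the second from the third: A + 18C = -40.
Solving: C = -2, A = -4, then B = -2.
Therefore g_{12} = -48 + (-2) + (-2)·531441 = -1062932.

-1062932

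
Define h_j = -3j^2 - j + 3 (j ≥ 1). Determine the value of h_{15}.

h_{15} = -3·15^2 - 1·15 + 3 = -687.

-687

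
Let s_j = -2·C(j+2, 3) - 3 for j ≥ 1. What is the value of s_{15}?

C(17, 3) = 680, so s_{15} = -1363.

-1363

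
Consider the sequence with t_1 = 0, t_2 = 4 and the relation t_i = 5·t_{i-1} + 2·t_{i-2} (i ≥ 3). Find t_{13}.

t_3 = 20  t_4 = 108  t_5 = 580  …  t_{10} = 2595564  t_{11} = 13944100  t_{12} = 74911628  t_{13} = 402446340.

402446340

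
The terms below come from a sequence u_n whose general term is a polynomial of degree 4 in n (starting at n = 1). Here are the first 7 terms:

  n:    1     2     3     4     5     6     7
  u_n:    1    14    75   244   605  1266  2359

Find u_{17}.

83249

1st diffs: 13, 61, 169, 361, 661, 1093.
2nd diffs: 48, 108, 192, 300, 432.
3rd diffs: 60, 84, 108, 132.
4th diffs: 24, 24, 24 (constant).
Newton forward-difference form: u_n = 1 + 13·C(n-1,1) + 48·C(n-1,2) + 60·C(n-1,3) + 24·C(n-1,4).
At n = 17: n-1 = 16, so u_{17} = 1 + 208 + 5760 + 33600 + 43680 = 83249.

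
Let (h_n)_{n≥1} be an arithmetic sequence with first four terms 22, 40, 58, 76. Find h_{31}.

562

Common difference d = 18.
h_n = 22 + (n - 1)·18.
h_{31} = 22 + 30·18 = 562.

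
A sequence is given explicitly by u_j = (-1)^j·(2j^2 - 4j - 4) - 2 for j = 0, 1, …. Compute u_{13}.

(-1)^13 = -1; 2j^2 - 4j - 4 at j=13 is 282; so u_{13} = -284.

-284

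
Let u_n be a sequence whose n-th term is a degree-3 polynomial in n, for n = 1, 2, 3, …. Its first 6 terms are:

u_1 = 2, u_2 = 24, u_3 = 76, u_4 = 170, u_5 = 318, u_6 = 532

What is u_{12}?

1st diffs: 22, 52, 94, 148, 214.
2nd diffs: 30, 42, 54, 66.
3rd diffs: 12, 12, 12 (constant).
Newton forward-difference form: u_n = 2 + 22·C(n-1,1) + 30·C(n-1,2) + 12·C(n-1,3).
At n = 12: n-1 = 11, so u_{12} = 2 + 242 + 1650 + 1980 = 3874.

3874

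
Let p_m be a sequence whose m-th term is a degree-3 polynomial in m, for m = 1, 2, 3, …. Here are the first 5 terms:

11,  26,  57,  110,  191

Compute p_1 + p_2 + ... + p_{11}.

1st diffs: 15, 31, 53, 81.
2nd diffs: 16, 22, 28.
3rd diffs: 6, 6 (constant).
So p_m = m^3 + 2m^2 + 2m + 6.
Continuing: …, 306, 461, 662, 915, …, p_{11} = 1601.
Summing m = 1..11 (11 terms) gives 5566.

5566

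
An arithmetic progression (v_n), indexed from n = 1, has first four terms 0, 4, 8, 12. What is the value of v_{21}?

Common difference d = 4.
v_n = 0 + (n - 1)·4.
v_{21} = 0 + 20·4 = 80.

80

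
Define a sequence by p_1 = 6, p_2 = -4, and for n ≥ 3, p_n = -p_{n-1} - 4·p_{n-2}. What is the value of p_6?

-188

Compute successive terms:
p_3 = -20;  p_4 = 36;  p_5 = 44;  p_6 = -188.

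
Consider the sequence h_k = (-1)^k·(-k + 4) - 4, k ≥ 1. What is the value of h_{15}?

(-1)^15 = -1; -k + 4 at k=15 is -11; so h_{15} = 7.

7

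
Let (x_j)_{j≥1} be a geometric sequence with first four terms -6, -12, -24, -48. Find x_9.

Common ratio r = 2.
x_j = (-6)·2^(j-1).
x_9 = (-6)·2^8 = -1536.

-1536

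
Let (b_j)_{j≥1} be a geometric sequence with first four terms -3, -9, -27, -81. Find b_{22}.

Common ratio r = 3.
b_j = (-3)·3^(j-1).
b_{22} = (-3)·3^21 = -31381059609.

-31381059609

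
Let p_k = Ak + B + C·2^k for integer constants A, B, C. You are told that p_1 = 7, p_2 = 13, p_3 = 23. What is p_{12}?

8217

The three given values yield: A + B + 2C = 7; 2A + B + 4C = 13; 3A + B + 8C = 23.
Subtracting the first from the second: A + 2C = 6.
Subtracting the second from the third: A + 4C = 10.
Solving: C = 2, A = 2, then B = 1.
Therefore p_{12} = 24 + 1 + 2·4096 = 8217.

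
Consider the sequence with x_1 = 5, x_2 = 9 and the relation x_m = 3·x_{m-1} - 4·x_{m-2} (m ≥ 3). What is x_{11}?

3943

x_3 = 7  x_4 = -15  x_5 = -73  x_6 = -159  x_7 = -185  x_8 = 81  x_9 = 983  x_{10} = 2625  x_{11} = 3943.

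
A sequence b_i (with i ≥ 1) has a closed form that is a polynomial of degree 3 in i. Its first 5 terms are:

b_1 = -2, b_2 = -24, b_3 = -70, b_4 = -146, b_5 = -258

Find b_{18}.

-7720

1st diffs: -22, -46, -76, -112.
2nd diffs: -24, -30, -36.
3rd diffs: -6, -6 (constant).
Newton forward-difference form: b_i = -2 + (-22)·C(i-1,1) + (-24)·C(i-1,2) + (-6)·C(i-1,3).
At i = 18: i-1 = 17, so b_{18} = -2 - 374 - 3264 - 4080 = -7720.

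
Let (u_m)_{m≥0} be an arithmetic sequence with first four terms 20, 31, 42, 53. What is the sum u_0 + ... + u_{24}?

Common difference d = 11.
u_m = 20 + (m - 0)·11.
u_{24} = 284; S = 25·(20 + 284)/2 = 3800.

3800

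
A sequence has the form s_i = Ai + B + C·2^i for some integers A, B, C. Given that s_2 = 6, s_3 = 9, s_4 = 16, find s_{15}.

32757

The three given values yield: 2A + B + 4C = 6; 3A + B + 8C = 9; 4A + B + 16C = 16.
Subtracting the first from the second: A + 4C = 3.
Subtracting the second from the third: A + 8C = 7.
Solving: C = 1, A = -1, then B = 4.
Hence s_{15} = -1·15 + 4 + 1·32768 = 32757.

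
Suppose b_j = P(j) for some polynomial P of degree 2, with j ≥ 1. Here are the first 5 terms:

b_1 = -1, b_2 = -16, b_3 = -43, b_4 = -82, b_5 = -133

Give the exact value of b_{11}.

-691

1st diffs: -15, -27, -39, -51.
2nd diffs: -12, -12, -12 (constant).
So b_j = -6j^2 + 3j + 2.
Evaluating at j = 11 gives b_{11} = -691.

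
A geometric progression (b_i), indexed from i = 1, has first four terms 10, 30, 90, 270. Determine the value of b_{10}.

196830

Common ratio r = 3.
b_i = 10·3^(i-1).
b_{10} = 10·3^9 = 196830.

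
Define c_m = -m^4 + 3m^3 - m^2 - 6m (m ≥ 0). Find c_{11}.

-10835

c_{11} = -1·11^4 + 3·11^3 - 1·11^2 - 6·11 = -10835.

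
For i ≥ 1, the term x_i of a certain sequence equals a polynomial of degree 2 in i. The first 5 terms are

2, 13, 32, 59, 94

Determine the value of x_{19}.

1st diffs: 11, 19, 27, 35.
2nd diffs: 8, 8, 8 (constant).
Newton forward-difference form: x_i = 2 + 11·C(i-1,1) + 8·C(i-1,2).
At i = 19: i-1 = 18, so x_{19} = 2 + 198 + 1224 = 1424.

1424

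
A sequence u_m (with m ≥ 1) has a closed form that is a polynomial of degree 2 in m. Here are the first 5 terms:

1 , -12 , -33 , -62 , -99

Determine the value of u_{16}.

-1034

1st diffs: -13, -21, -29, -37.
2nd diffs: -8, -8, -8 (constant).
So u_m = -4m^2 - m + 6.
Evaluating at m = 16 gives u_{16} = -1034.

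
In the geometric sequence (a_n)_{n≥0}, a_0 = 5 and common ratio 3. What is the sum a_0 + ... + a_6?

5465

a_n = 5·3^(n-0).
S = 5·(3^7 - 1)/(3 - 1) = 5·(2187 - 1)/(2) = 5465.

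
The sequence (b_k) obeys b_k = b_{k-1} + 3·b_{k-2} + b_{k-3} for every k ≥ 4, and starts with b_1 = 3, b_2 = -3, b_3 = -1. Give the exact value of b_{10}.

-1155

Compute successive terms:
b_4 = -7, b_5 = -13, b_6 = -35, b_7 = -81, b_8 = -199, b_9 = -477, b_{10} = -1155.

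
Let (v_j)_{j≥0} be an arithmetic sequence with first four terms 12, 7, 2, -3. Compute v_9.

Common difference d = -5.
v_j = 12 + (j - 0)·(-5).
v_9 = 12 + 9·(-5) = -33.

-33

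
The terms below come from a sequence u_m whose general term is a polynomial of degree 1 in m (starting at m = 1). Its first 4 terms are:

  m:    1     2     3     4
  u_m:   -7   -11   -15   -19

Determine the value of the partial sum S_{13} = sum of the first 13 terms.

-403

1st diffs: -4, -4, -4 (constant).
So u_m = -4m - 3.
Continuing: …, -23, -27, -31, -35, …, u_{13} = -55.
Summing m = 1..13 (13 terms) gives -403.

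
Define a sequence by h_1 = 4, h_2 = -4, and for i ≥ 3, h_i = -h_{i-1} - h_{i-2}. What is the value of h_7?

4

h_3 = 0  h_4 = 4  h_5 = -4  h_6 = 0  h_7 = 4.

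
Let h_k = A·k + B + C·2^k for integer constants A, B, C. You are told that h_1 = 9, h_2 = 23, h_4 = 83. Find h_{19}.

2097261

The three given values yield: A + B + 2C = 9; 2A + B + 4C = 23; 4A + B + 16C = 83.
Subtracting the first from the second: A + 2C = 14.
Subtracting the second from the third: 2A + 12C = 60.
Solving: C = 4, A = 6, then B = -5.
So h_k = 6·k + (-5) + 4·2^k; at k=19 this is 2097261.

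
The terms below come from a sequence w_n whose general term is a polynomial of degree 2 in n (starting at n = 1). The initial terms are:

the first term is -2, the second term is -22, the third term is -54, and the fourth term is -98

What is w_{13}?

-1034

1st diffs: -20, -32, -44.
2nd diffs: -12, -12 (constant).
Newton forward-difference form: w_n = -2 + (-20)·C(n-1,1) + (-12)·C(n-1,2).
At n = 13: n-1 = 12, so w_{13} = -2 - 240 - 792 = -1034.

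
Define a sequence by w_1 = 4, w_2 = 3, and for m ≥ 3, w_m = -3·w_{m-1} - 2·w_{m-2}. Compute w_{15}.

-114677

Step forward from the initial values:
w_3 = -17  w_4 = 45  w_5 = -101  …  w_{12} = 14325  w_{13} = -28661  w_{14} = 57333  w_{15} = -114677.
(Characteristic roots are -1 and -2.)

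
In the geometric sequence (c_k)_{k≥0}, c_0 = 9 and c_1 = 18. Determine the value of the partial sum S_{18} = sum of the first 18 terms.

Common ratio r = 2.
c_k = 9·2^(k-0).
S = 9·(2^18 - 1)/(2 - 1) = 9·(262144 - 1)/(1) = 2359287.

2359287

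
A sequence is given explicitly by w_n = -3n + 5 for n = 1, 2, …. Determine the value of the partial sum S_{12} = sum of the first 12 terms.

Over n = 1..12: Σn = 78.
Total = (-3)·78 + (5)·12 = -174.

-174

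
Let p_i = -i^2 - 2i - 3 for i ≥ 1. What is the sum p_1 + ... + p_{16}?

Over i = 1..16: Σi = 136, Σi² = 1496.
Total = (-1)·1496 + (-2)·136 + (-3)·16 = -1816.

-1816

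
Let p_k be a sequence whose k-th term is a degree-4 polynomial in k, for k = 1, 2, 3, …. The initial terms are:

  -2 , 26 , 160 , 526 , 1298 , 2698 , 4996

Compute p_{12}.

42766

1st diffs: 28, 134, 366, 772, 1400, 2298.
2nd diffs: 106, 232, 406, 628, 898.
3rd diffs: 126, 174, 222, 270.
4th diffs: 48, 48, 48 (constant).
Newton forward-difference form: p_k = -2 + 28·C(k-1,1) + 106·C(k-1,2) + 126·C(k-1,3) + 48·C(k-1,4).
At k = 12: k-1 = 11, so p_{12} = -2 + 308 + 5830 + 20790 + 15840 = 42766.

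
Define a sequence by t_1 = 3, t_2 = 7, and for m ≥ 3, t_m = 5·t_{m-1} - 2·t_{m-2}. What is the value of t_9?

Applying the relation repeatedly:
t_3 = 29; t_4 = 131; t_5 = 597; t_6 = 2723; t_7 = 12421; t_8 = 56659; t_9 = 258453.

258453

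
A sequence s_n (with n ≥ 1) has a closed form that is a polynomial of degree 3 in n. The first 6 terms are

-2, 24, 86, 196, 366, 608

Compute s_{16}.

9628

1st diffs: 26, 62, 110, 170, 242.
2nd diffs: 36, 48, 60, 72.
3rd diffs: 12, 12, 12 (constant).
So s_n = 2n^3 + 6n^2 - 6n - 4.
Evaluating at n = 16 gives s_{16} = 9628.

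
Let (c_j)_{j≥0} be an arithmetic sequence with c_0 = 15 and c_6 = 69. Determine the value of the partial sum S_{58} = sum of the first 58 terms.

15747

Common difference d = (69 - 15) / (6 - 0) = 9.
c_j = 15 + (j - 0)·9.
c_{57} = 528; S = 58·(15 + 528)/2 = 15747.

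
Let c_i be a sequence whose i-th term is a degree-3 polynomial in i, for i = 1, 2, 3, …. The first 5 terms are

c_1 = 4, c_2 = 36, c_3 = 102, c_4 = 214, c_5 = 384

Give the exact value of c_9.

1st diffs: 32, 66, 112, 170.
2nd diffs: 34, 46, 58.
3rd diffs: 12, 12 (constant).
Newton forward-difference form: c_i = 4 + 32·C(i-1,1) + 34·C(i-1,2) + 12·C(i-1,3).
At i = 9: i-1 = 8, so c_9 = 4 + 256 + 952 + 672 = 1884.

1884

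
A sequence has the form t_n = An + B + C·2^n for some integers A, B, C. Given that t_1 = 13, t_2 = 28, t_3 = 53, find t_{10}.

5168

At n = 1, 2, 3: A + B + 2C = 13; 2A + B + 4C = 28; 3A + B + 8C = 53.
Subtracting the first from the second: A + 2C = 15.
Subtracting the second from the third: A + 4C = 25.
Solving: C = 5, A = 5, then B = -2.
Therefore t_{10} = 50 + (-2) + 5·1024 = 5168.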